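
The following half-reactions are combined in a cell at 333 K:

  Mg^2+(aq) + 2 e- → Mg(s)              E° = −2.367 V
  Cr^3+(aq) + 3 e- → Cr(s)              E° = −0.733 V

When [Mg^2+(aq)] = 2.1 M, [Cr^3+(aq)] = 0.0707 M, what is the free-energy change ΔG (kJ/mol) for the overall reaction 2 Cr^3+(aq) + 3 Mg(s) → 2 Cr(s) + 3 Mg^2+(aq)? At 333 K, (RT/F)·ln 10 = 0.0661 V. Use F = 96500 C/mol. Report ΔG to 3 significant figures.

With Cr³⁺/Cr reduced at the cathode, E°cell = −0.733 − (−2.367) = +1.634 V and n = 6.
Here Q = [Mg^2+(aq)]^3 / [Cr^3+(aq)]^2 = 1.85×10^3 (log Q = 3.268), giving E = +1.634 − (0.0661/6)·(3.268) = +1.5980 V.
Then ΔG = −nFE = −6 × 96500 × +1.5980 J/mol = −925 kJ/mol.

−925 kJ/mol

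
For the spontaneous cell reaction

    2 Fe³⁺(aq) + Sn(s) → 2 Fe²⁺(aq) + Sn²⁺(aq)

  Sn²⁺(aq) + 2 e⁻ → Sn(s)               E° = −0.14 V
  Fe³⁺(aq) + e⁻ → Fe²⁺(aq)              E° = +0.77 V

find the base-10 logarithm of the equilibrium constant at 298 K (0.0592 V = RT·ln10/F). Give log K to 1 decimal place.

log K = 30.7

The Fe³⁺/Fe²⁺ couple is reduced (cathode); E°cell = +0.77 − (−0.14) = +0.91 V with n = 2.
At equilibrium E = 0, so log K = nE°cell / 0.0592 = (2)(+0.91) / 0.0592 = 30.7.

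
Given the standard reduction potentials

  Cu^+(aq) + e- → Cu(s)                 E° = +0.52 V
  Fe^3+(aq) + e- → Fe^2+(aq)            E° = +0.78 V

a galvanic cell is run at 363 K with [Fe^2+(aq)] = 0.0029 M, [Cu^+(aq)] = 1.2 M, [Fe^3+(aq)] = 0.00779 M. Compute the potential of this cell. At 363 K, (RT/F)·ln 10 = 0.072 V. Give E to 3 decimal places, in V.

+0.285 V

Since E°(Fe³⁺/Fe²⁺) > E°(Cu⁺/Cu), Fe³⁺/Fe²⁺ serves as the cathode.
E°cell = +0.78 − (+0.52) = +0.26 V, with n = 1 electron transferred.
For the overall reaction Fe^3+(aq) + Cu(s) → Fe^2+(aq) + Cu^+(aq), Q = ([Fe^2+(aq)]·[Cu^+(aq)]) / [Fe^3+(aq)] = 0.447, giving log Q = −0.350.
Applying E = E° − (RT ln10/nF)·log Q gives +0.26 − (0.072/1)(−0.350) = +0.285 V.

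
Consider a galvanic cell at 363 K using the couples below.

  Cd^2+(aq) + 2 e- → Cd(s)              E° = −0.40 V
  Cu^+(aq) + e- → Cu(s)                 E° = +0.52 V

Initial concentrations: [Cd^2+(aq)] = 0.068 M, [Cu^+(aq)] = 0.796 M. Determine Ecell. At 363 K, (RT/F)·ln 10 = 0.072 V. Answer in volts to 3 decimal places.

+0.955 V

Since E°(Cu⁺/Cu) > E°(Cd²⁺/Cd), Cu⁺/Cu serves as the cathode.
The standard potential is +0.52 − (−0.40) = +0.92 V and the balanced reaction transfers n = 2 electrons.
Balancing gives 2 Cu^+(aq) + Cd(s) → 2 Cu(s) + Cd^2+(aq); hence Q = [Cd^2+(aq)] / [Cu^+(aq)]^2 = 0.107 (log Q = −0.969).
By the Nernst equation, E = +0.92 − (0.072/2)·(−0.969) = +0.955 V.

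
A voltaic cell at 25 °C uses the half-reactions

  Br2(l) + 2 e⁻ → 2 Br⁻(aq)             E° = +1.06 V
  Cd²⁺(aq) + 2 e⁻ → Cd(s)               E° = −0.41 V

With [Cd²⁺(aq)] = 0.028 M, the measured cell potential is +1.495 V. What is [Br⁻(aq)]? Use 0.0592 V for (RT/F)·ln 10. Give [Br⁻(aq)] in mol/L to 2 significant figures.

2.3 M

With Br₂/Br⁻ at the cathode and Cd²⁺/Cd at the anode, E°cell = +1.06 − (−0.41) = +1.47 V (n = 2).
From the Nernst equation, log Q = n(E° − E)/0.0592 = 2·(+1.47 − (+1.495))/0.0592 = −0.845.
The balanced reaction is Br2(l) + Cd(s) → 2 Br⁻(aq) + Cd²⁺(aq), so Q = [Br⁻(aq)]^2·[Cd²⁺(aq)].
Substituting the known concentrations and solving, log [Br⁻(aq)] = 0.354 and [Br⁻(aq)] = 2.3 M.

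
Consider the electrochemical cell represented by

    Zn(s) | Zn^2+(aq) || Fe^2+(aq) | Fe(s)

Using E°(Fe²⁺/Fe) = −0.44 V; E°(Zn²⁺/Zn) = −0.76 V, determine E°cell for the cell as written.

By convention the left-hand electrode in cell notation is the anode (oxidation) and the right-hand electrode is the cathode (reduction).
E°cell = E°(right) − E°(left) = −0.44 − (−0.76) = +0.32 V.

+0.32 V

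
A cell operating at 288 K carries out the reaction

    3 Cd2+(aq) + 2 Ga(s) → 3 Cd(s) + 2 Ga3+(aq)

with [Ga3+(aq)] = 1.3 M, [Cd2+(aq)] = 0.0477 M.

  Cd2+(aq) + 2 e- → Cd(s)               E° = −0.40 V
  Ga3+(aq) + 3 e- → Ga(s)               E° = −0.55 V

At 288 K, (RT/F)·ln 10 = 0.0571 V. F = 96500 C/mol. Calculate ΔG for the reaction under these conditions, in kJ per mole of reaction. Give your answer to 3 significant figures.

−63.7 kJ/mol

With Cd²⁺/Cd reduced at the cathode, E°cell = −0.40 − (−0.55) = +0.15 V and n = 6.
Here Q = [Ga3+(aq)]^2 / [Cd2+(aq)]^3 = 1.56×10^4 (log Q = 4.192), giving E = +0.15 − (0.0571/6)·(4.192) = +0.1101 V.
Then ΔG = −nFE = −6 × 96500 × +0.1101 J/mol = −63.7 kJ/mol.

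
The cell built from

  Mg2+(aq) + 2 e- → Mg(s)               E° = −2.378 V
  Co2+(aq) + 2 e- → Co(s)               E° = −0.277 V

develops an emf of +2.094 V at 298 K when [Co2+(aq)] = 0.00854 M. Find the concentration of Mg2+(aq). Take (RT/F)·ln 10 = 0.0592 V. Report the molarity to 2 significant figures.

0.015 M

Co²⁺/Co is the cathode (higher E°); E°cell = −0.277 − (−2.378) = +2.101 V with n = 2.
Since E = E° − (0.0592/n)·log Q, log Q = n(E° − E)/0.0592 = 0.236.
For Co2+(aq) + Mg(s) → Co(s) + Mg2+(aq), the reaction quotient is Q = [Mg2+(aq)] / [Co2+(aq)].
Isolating [Mg2+(aq)] in Q = 10^{0.236} yields log [Mg2+(aq)] = −1.833, i.e. 0.015 M.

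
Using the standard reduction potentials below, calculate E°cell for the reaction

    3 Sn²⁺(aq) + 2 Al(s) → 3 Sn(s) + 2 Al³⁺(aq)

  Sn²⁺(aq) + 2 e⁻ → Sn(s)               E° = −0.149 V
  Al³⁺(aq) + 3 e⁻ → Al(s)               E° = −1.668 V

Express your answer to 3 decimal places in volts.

In the reaction as written, Sn²⁺(aq) is reduced (cathode) and Al³⁺(aq) is produced by oxidation at the anode.
E°cell = E°(cathode) − E°(anode) = −0.149 − (−1.668) = +1.519 V.

+1.519 V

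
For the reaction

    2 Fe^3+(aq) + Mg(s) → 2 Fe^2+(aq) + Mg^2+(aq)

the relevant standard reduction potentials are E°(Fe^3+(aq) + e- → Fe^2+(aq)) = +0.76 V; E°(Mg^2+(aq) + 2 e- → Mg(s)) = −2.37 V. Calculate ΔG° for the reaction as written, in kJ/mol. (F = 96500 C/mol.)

−604 kJ/mol

In the reaction as written Fe^3+(aq) is reduced, so the Fe³⁺/Fe²⁺ couple is the cathode and Mg²⁺/Mg is the anode.
E°cell = +0.76 − (−2.37) = +3.13 V; balancing electrons gives n = 2.
ΔG° = −nFE°cell = −(2)(96500)(+3.13) J/mol = −604 kJ/mol.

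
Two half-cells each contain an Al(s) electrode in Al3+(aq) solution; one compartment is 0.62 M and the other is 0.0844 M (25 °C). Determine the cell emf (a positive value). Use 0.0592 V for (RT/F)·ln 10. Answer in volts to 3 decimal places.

For a concentration cell E°cell = 0, since both electrodes use the same couple.
The compartment with the higher Al3+(aq) concentration (0.62 M) acts as the cathode; ions are reduced there and produced at the dilute (0.0844 M) anode.
With n = 3, Ecell = −(0.0592/3)·log([dilute]/[conc]) = −(0.0592/3)·log(0.0844/0.62) = +0.017 V.

0.017 V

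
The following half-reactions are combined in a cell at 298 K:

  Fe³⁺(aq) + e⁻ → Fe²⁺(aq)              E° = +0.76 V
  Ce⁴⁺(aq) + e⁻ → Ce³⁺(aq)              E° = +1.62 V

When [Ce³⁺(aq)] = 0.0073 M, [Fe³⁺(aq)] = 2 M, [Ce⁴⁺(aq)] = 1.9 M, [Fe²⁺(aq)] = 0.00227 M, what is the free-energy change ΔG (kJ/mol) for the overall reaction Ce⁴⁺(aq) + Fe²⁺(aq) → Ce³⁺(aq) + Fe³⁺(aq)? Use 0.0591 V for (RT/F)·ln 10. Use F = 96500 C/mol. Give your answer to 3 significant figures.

−80.0 kJ/mol

The standard cell potential is +1.62 − (+0.76) = +0.86 V, with n = 1 electron in the balanced equation.
Here Q = ([Ce³⁺(aq)]·[Fe³⁺(aq)]) / ([Ce⁴⁺(aq)]·[Fe²⁺(aq)]) = 3.39 (log Q = 0.530), giving E = +0.86 − (0.0591/1)·(0.530) = +0.8287 V.
Then ΔG = −nFE = −1 × 96500 × +0.8287 J/mol = −80.0 kJ/mol.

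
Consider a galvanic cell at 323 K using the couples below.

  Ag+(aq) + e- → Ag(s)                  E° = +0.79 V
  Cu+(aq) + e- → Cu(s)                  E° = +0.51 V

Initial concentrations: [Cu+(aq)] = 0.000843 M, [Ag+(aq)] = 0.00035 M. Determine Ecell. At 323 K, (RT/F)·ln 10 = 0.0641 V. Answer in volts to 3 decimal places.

+0.256 V

Ag⁺/Ag is reduced (cathode, E° = +0.79 V) and Cu⁺/Cu is oxidized (anode).
E°cell = +0.79 − (+0.51) = +0.28 V, with n = 1 electron transferred.
Balancing gives Ag+(aq) + Cu(s) → Ag(s) + Cu+(aq); hence Q = [Cu+(aq)] / [Ag+(aq)] = 2.41 (log Q = 0.382).
E = E° − (0.0641/n)·log Q = +0.28 − (0.0641/1)(0.382) = +0.256 V.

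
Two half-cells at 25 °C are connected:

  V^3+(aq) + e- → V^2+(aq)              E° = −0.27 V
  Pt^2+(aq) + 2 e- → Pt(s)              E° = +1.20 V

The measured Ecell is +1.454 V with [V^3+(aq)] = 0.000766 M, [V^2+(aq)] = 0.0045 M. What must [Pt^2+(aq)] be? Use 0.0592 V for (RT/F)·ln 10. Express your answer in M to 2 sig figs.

The Pt²⁺/Pt couple has the larger reduction potential, so it is the cathode: E°cell = +1.20 − (−0.27) = +1.47 V and n = 2.
From the Nernst equation, log Q = n(E° − E)/0.0592 = 2·(+1.47 − (+1.454))/0.0592 = 0.541.
The balanced reaction is Pt^2+(aq) + 2 V^2+(aq) → Pt(s) + 2 V^3+(aq), so Q = [V^3+(aq)]^2 / ([Pt^2+(aq)]·[V^2+(aq)]^2).
Solving for the unknown gives log [Pt^2+(aq)] = −2.079, so [Pt^2+(aq)] ≈ 0.0083 M.

0.0083 M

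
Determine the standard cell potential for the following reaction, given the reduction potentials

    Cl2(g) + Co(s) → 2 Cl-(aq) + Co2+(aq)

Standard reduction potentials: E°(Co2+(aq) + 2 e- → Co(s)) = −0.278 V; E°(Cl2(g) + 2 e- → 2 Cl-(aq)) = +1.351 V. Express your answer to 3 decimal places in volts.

In the reaction as written, Cl2(g) is reduced (cathode) and Co2+(aq) is produced by oxidation at the anode.
E°cell = E°(cathode) − E°(anode) = +1.351 − (−0.278) = +1.629 V.

+1.629 V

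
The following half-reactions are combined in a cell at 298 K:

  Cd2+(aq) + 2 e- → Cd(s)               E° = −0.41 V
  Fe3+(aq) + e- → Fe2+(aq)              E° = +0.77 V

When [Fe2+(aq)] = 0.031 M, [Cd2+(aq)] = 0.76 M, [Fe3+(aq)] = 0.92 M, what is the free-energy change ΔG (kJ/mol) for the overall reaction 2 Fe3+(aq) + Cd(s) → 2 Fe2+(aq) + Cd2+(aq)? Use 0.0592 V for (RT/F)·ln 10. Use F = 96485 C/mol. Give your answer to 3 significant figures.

E°cell = +0.77 − (−0.41) = +1.18 V; the balanced reaction transfers n = 2 electrons.
Q = ([Fe2+(aq)]^2·[Cd2+(aq)]) / [Fe3+(aq)]^2 = 0.000863, so log Q = −3.064 and E = +1.18 − (0.0592/2)(−3.064) = +1.2707 V.
Finally ΔG = −nFE = −(2)(96485 C/mol)(+1.2707 V) = −245 kJ/mol.

−245 kJ/mol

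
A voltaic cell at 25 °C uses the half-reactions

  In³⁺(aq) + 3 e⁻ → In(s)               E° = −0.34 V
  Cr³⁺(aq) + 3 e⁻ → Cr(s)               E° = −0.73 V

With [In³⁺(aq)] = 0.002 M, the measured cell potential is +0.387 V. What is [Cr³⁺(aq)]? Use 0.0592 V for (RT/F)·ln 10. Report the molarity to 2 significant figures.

With In³⁺/In at the cathode and Cr³⁺/Cr at the anode, E°cell = −0.34 − (−0.73) = +0.39 V (n = 3).
From the Nernst equation, log Q = n(E° − E)/0.0592 = 3·(+0.39 − (+0.387))/0.0592 = 0.152.
Balancing electrons gives In³⁺(aq) + Cr(s) → In(s) + Cr³⁺(aq); thus Q = [Cr³⁺(aq)] / [In³⁺(aq)].
Substituting the known concentrations and solving, log [Cr³⁺(aq)] = −2.547 and [Cr³⁺(aq)] = 0.0028 M.

0.0028 M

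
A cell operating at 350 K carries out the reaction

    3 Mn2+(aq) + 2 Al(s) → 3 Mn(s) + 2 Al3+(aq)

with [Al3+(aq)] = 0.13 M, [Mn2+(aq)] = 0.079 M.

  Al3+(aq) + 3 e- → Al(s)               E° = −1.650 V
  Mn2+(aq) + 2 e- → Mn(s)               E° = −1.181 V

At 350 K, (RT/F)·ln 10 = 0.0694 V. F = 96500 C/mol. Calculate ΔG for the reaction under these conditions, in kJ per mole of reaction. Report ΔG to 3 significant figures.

With Mn²⁺/Mn reduced at the cathode, E°cell = −1.181 − (−1.650) = +0.469 V and n = 6.
Here Q = [Al3+(aq)]^2 / [Mn2+(aq)]^3 = 34.3 (log Q = 1.535), giving E = +0.469 − (0.0694/6)·(1.535) = +0.4512 V.
Then ΔG = −nFE = −6 × 96500 × +0.4512 J/mol = −261 kJ/mol.

−261 kJ/mol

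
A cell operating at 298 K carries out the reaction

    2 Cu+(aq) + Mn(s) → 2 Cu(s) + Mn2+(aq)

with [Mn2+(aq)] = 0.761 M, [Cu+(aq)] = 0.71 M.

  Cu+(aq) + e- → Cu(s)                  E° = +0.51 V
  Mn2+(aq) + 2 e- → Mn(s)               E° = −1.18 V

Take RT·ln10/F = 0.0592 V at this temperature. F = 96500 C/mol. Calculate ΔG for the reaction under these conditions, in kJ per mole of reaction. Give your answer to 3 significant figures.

−325 kJ/mol

With Cu⁺/Cu reduced at the cathode, E°cell = +0.51 − (−1.18) = +1.69 V and n = 2.
The reaction quotient is [Mn2+(aq)] / [Cu+(aq)]^2 = 1.51; by Nernst, E = +1.69 − (0.0592/2)(0.179) = +1.6847 V.
ΔG = −nFE = −(2)(96500)(+1.6847) J/mol = −325 kJ/mol.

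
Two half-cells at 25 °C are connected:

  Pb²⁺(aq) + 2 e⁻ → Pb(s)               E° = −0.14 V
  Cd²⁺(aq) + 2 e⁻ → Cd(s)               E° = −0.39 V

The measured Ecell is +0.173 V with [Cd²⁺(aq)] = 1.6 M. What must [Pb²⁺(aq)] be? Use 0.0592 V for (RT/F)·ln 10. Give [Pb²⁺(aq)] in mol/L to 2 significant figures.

With Pb²⁺/Pb at the cathode and Cd²⁺/Cd at the anode, E°cell = −0.14 − (−0.39) = +0.25 V (n = 2).
Rearranging E = E° − (0.0592/n)·log Q gives log Q = 2(+0.25 − (+0.173))/0.0592 = 2.601.
Balancing electrons gives Pb²⁺(aq) + Cd(s) → Pb(s) + Cd²⁺(aq); thus Q = [Cd²⁺(aq)] / [Pb²⁺(aq)].
Solving for the unknown gives log [Pb²⁺(aq)] = −2.397, so [Pb²⁺(aq)] ≈ 0.0040 M.

0.0040 M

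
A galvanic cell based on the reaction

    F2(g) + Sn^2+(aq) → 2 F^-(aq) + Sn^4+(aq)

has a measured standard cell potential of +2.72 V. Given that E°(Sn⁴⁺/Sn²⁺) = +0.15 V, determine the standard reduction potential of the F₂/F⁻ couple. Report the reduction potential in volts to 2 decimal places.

+2.87 V

In the reaction as written the F₂/F⁻ couple is reduced (cathode) and Sn⁴⁺/Sn²⁺ is oxidized (anode), so E°cell = E°(F₂/F⁻) − E°(Sn⁴⁺/Sn²⁺).
E°(F₂/F⁻) = E°cell + E°(anode) = +2.72 + (+0.15) = +2.87 V.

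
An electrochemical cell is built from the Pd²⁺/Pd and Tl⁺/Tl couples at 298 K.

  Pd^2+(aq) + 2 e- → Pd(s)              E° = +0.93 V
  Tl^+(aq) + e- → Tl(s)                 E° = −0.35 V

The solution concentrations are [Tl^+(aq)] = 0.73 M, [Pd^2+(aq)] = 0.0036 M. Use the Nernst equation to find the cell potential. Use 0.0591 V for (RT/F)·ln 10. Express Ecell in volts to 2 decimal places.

Pd²⁺/Pd is reduced (cathode, E° = +0.93 V) and Tl⁺/Tl is oxidized (anode).
E°cell = E°cat − E°an = +0.93 − (−0.35) = +1.28 V; n = 2.
The balanced reaction is Pd^2+(aq) + 2 Tl(s) → Pd(s) + 2 Tl^+(aq), so Q = [Tl^+(aq)]^2 / [Pd^2+(aq)] = 148 and log Q = 2.170.
By the Nernst equation, E = +1.28 − (0.0591/2)·(2.170) = +1.22 V.

+1.22 V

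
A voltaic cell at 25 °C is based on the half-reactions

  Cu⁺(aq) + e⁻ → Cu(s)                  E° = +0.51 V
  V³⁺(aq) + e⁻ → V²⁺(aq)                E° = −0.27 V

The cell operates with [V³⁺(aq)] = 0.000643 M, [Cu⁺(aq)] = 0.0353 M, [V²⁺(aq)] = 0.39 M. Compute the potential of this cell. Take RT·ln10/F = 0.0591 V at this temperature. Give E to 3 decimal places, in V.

Cu⁺/Cu is reduced (cathode, E° = +0.51 V) and V³⁺/V²⁺ is oxidized (anode).
The standard potential is +0.51 − (−0.27) = +0.78 V and the balanced reaction transfers n = 1 electron.
The balanced reaction is Cu⁺(aq) + V²⁺(aq) → Cu(s) + V³⁺(aq), so Q = [V³⁺(aq)] / ([Cu⁺(aq)]·[V²⁺(aq)]) = 0.0467 and log Q = −1.331.
Applying E = E° − (RT ln10/nF)·log Q gives +0.78 − (0.0591/1)(−1.331) = +0.859 V.

+0.859 V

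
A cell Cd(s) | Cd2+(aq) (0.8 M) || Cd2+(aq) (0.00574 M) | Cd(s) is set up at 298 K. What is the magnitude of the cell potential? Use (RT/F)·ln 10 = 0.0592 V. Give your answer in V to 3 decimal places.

For a concentration cell E°cell = 0, since both electrodes use the same couple.
The compartment with the higher Cd2+(aq) concentration (0.8 M) acts as the cathode; ions are reduced there and produced at the dilute (0.00574 M) anode.
With n = 2, Ecell = −(0.0592/2)·log([dilute]/[conc]) = −(0.0592/2)·log(0.00574/0.8) = +0.063 V.

0.063 V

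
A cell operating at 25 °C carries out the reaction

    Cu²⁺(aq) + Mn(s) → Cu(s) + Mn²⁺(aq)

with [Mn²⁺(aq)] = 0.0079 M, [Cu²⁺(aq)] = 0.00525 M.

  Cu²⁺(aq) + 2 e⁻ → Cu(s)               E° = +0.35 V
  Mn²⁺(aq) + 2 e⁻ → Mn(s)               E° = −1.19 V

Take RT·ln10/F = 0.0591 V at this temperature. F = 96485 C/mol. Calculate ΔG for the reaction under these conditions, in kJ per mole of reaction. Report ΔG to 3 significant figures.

E°cell = +0.35 − (−1.19) = +1.54 V; the balanced reaction transfers n = 2 electrons.
Q = [Mn²⁺(aq)] / [Cu²⁺(aq)] = 1.5, so log Q = 0.177 and E = +1.54 − (0.0591/2)(0.177) = +1.5348 V.
ΔG = −nFE = −(2)(96485)(+1.5348) J/mol = −296 kJ/mol.

−296 kJ/mol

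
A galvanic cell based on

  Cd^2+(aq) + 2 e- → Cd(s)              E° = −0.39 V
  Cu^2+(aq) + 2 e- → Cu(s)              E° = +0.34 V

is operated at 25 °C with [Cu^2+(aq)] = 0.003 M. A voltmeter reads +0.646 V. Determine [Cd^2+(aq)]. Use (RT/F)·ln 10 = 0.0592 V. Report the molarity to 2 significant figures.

Cu²⁺/Cu is the cathode (higher E°); E°cell = +0.34 − (−0.39) = +0.73 V with n = 2.
From the Nernst equation, log Q = n(E° − E)/0.0592 = 2·(+0.73 − (+0.646))/0.0592 = 2.838.
Balancing electrons gives Cu^2+(aq) + Cd(s) → Cu(s) + Cd^2+(aq); thus Q = [Cd^2+(aq)] / [Cu^2+(aq)].
Isolating [Cd^2+(aq)] in Q = 10^{2.838} yields log [Cd^2+(aq)] = 0.315, i.e. 2.1 M.

2.1 M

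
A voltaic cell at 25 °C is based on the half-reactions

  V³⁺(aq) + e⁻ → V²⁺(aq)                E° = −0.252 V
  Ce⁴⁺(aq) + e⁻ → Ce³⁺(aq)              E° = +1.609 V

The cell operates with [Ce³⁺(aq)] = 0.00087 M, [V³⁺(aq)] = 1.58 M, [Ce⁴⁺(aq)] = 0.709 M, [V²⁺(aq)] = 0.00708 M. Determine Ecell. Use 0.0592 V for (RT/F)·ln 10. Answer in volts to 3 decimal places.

+1.894 V

Since E°(Ce⁴⁺/Ce³⁺) > E°(V³⁺/V²⁺), Ce⁴⁺/Ce³⁺ serves as the cathode.
E°cell = E°cat − E°an = +1.609 − (−0.252) = +1.861 V; n = 1.
For the overall reaction Ce⁴⁺(aq) + V²⁺(aq) → Ce³⁺(aq) + V³⁺(aq), Q = ([Ce³⁺(aq)]·[V³⁺(aq)]) / ([Ce⁴⁺(aq)]·[V²⁺(aq)]) = 0.274, giving log Q = −0.563.
By the Nernst equation, E = +1.861 − (0.0592/1)·(−0.563) = +1.894 V.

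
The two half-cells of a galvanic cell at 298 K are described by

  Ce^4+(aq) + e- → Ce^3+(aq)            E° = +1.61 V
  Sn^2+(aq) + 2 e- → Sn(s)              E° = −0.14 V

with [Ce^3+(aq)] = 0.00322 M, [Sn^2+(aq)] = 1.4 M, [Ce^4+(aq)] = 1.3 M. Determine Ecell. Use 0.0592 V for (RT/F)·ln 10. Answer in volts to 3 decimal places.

The Ce⁴⁺/Ce³⁺ couple has the more positive E°, so it is the cathode; Sn²⁺/Sn is the anode.
E°cell = +1.61 − (−0.14) = +1.75 V, with n = 2 electrons transferred.
The balanced reaction is 2 Ce^4+(aq) + Sn(s) → 2 Ce^3+(aq) + Sn^2+(aq), so Q = ([Ce^3+(aq)]^2·[Sn^2+(aq)]) / [Ce^4+(aq)]^2 = 8.59×10^−6 and log Q = −5.066.
Applying E = E° − (RT ln10/nF)·log Q gives +1.75 − (0.0592/2)(−5.066) = +1.900 V.

+1.900 V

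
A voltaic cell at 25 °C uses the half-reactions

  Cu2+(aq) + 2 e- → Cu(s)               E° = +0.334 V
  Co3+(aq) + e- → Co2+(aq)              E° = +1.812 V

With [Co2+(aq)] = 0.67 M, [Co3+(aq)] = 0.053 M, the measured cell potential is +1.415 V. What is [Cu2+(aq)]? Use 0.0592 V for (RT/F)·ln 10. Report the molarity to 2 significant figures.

Co³⁺/Co²⁺ is the cathode (higher E°); E°cell = +1.812 − (+0.334) = +1.478 V with n = 2.
Rearranging E = E° − (0.0592/n)·log Q gives log Q = 2(+1.478 − (+1.415))/0.0592 = 2.128.
For 2 Co3+(aq) + Cu(s) → 2 Co2+(aq) + Cu2+(aq), the reaction quotient is Q = ([Co2+(aq)]^2·[Cu2+(aq)]) / [Co3+(aq)]^2.
Solving for the unknown gives log [Cu2+(aq)] = −0.076, so [Cu2+(aq)] ≈ 0.84 M.

0.84 M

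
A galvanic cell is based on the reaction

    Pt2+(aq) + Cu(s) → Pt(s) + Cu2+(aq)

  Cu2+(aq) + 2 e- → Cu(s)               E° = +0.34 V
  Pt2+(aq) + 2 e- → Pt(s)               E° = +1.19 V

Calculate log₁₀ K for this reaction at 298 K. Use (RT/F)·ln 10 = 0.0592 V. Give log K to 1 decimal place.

log K = 28.7

The Pt²⁺/Pt couple is reduced (cathode); E°cell = +1.19 − (+0.34) = +0.85 V with n = 2.
At equilibrium E = 0, so log K = nE°cell / 0.0592 = (2)(+0.85) / 0.0592 = 28.7.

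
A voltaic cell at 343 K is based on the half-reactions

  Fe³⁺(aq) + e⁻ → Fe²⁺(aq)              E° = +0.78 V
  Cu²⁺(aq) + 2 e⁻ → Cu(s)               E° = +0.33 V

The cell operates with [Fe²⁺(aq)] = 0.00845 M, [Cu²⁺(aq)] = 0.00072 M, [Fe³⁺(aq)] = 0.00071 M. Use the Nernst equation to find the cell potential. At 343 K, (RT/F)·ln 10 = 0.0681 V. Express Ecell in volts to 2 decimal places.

+0.48 V

The Fe³⁺/Fe²⁺ couple has the more positive E°, so it is the cathode; Cu²⁺/Cu is the anode.
The standard potential is +0.78 − (+0.33) = +0.45 V and the balanced reaction transfers n = 2 electrons.
For the overall reaction 2 Fe³⁺(aq) + Cu(s) → 2 Fe²⁺(aq) + Cu²⁺(aq), Q = ([Fe²⁺(aq)]^2·[Cu²⁺(aq)]) / [Fe³⁺(aq)]^2 = 0.102, giving log Q = −0.991.
By the Nernst equation, E = +0.45 − (0.0681/2)·(−0.991) = +0.48 V.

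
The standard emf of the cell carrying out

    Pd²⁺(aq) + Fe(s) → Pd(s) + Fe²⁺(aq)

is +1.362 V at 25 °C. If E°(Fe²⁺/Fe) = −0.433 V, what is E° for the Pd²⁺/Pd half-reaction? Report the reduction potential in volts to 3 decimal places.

In the reaction as written the Pd²⁺/Pd couple is reduced (cathode) and Fe²⁺/Fe is oxidized (anode), so E°cell = E°(Pd²⁺/Pd) − E°(Fe²⁺/Fe).
E°(Pd²⁺/Pd) = E°cell + E°(anode) = +1.362 + (−0.433) = +0.929 V.

+0.929 V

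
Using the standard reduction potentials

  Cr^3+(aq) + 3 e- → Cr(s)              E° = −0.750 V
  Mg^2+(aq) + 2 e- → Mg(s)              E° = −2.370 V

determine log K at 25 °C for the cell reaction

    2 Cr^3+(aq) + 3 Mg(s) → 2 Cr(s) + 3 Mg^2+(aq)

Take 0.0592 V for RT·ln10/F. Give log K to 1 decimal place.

The Cr³⁺/Cr couple is reduced (cathode); E°cell = −0.750 − (−2.370) = +1.620 V with n = 6.
At equilibrium E = 0, so log K = nE°cell / 0.0592 = (6)(+1.620) / 0.0592 = 164.2.

log K = 164.2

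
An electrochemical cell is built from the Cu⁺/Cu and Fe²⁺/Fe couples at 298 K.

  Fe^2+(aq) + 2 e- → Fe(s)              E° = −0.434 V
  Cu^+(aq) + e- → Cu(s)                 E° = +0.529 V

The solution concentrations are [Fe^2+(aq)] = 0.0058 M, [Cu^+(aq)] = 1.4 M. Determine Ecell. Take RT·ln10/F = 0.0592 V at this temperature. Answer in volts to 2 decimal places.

+1.04 V

Cu⁺/Cu is reduced (cathode, E° = +0.529 V) and Fe²⁺/Fe is oxidized (anode).
E°cell = E°cat − E°an = +0.529 − (−0.434) = +0.963 V; n = 2.
Balancing gives 2 Cu^+(aq) + Fe(s) → 2 Cu(s) + Fe^2+(aq); hence Q = [Fe^2+(aq)] / [Cu^+(aq)]^2 = 0.00296 (log Q = −2.529).
By the Nernst equation, E = +0.963 − (0.0592/2)·(−2.529) = +1.04 V.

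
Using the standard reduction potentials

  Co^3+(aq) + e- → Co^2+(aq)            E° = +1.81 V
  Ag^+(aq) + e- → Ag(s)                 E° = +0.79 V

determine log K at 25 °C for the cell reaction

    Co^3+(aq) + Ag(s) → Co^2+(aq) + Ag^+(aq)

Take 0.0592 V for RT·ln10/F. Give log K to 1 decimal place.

The Co³⁺/Co²⁺ couple is reduced (cathode); E°cell = +1.81 − (+0.79) = +1.02 V with n = 1.
At equilibrium E = 0, so log K = nE°cell / 0.0592 = (1)(+1.02) / 0.0592 = 17.2.

log K = 17.2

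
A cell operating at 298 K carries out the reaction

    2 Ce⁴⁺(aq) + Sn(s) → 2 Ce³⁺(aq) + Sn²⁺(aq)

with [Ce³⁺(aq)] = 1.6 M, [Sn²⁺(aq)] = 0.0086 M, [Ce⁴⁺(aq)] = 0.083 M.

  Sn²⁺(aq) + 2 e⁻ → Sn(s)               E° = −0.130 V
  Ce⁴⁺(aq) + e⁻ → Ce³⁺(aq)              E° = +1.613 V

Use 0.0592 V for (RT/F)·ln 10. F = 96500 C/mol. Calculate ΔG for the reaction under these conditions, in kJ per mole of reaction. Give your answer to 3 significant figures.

The standard cell potential is +1.613 − (−0.130) = +1.743 V, with n = 2 electrons in the balanced equation.
Here Q = ([Ce³⁺(aq)]^2·[Sn²⁺(aq)]) / [Ce⁴⁺(aq)]^2 = 3.2 (log Q = 0.505), giving E = +1.743 − (0.0592/2)·(0.505) = +1.7281 V.
Then ΔG = −nFE = −2 × 96500 × +1.7281 J/mol = −334 kJ/mol.

−334 kJ/mol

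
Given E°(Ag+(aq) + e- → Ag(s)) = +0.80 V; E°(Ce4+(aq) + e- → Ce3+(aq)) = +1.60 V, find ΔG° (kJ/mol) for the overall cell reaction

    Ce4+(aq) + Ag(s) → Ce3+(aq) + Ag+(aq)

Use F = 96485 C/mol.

−77.2 kJ/mol

In the reaction as written Ce4+(aq) is reduced, so the Ce⁴⁺/Ce³⁺ couple is the cathode and Ag⁺/Ag is the anode.
E°cell = +1.60 − (+0.80) = +0.80 V; balancing electrons gives n = 1.
ΔG° = −nFE°cell = −(1)(96485)(+0.80) J/mol = −77.2 kJ/mol.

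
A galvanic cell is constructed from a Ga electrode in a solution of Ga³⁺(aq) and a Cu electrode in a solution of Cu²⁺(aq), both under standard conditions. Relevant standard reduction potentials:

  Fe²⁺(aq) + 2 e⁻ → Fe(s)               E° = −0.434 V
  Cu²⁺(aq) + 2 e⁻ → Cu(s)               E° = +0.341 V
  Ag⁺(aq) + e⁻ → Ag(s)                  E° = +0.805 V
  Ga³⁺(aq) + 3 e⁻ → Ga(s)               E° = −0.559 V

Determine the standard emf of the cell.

The Cu²⁺/Cu couple has the higher E°, so Cu ion is reduced (cathode) and Ga is oxidized (anode).
E°cell = E°(cathode) − E°(anode) = +0.341 − (−0.559) = +0.900 V.

+0.900 V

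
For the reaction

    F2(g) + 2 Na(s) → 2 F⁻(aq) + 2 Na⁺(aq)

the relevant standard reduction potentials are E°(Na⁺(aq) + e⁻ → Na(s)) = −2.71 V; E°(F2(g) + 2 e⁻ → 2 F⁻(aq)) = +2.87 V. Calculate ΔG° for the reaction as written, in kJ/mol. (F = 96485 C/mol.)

−1077 kJ/mol

In the reaction as written F2(g) is reduced, so the F₂/F⁻ couple is the cathode and Na⁺/Na is the anode.
E°cell = +2.87 − (−2.71) = +5.58 V; balancing electrons gives n = 2.
ΔG° = −nFE°cell = −(2)(96485)(+5.58) J/mol = −1077 kJ/mol.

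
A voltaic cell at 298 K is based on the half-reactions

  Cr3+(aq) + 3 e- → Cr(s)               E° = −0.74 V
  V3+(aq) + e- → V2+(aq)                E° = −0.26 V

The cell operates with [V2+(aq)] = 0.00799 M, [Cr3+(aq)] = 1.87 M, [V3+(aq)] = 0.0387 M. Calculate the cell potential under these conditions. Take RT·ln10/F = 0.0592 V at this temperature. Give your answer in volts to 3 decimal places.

The V³⁺/V²⁺ couple has the more positive E°, so it is the cathode; Cr³⁺/Cr is the anode.
E°cell = −0.26 − (−0.74) = +0.48 V, with n = 3 electrons transferred.
Balancing gives 3 V3+(aq) + Cr(s) → 3 V2+(aq) + Cr3+(aq); hence Q = ([V2+(aq)]^3·[Cr3+(aq)]) / [V3+(aq)]^3 = 0.0165 (log Q = −1.784).
E = E° − (0.0592/n)·log Q = +0.48 − (0.0592/3)(−1.784) = +0.515 V.

+0.515 V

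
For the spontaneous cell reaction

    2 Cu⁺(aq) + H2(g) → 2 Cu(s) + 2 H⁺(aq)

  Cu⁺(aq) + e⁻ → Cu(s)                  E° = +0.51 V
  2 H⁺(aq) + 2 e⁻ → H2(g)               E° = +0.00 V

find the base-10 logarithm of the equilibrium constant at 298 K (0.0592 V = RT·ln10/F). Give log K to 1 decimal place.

The Cu⁺/Cu couple is reduced (cathode); E°cell = +0.51 − (+0.00) = +0.51 V with n = 2.
At equilibrium E = 0, so log K = nE°cell / 0.0592 = (2)(+0.51) / 0.0592 = 17.2.

log K = 17.2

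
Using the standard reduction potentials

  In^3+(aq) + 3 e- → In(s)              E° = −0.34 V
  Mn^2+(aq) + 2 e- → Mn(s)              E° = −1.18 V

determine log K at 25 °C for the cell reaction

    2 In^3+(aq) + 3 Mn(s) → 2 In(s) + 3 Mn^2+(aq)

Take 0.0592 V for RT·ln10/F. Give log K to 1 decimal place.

The In³⁺/In couple is reduced (cathode); E°cell = −0.34 − (−1.18) = +0.84 V with n = 6.
At equilibrium E = 0, so log K = nE°cell / 0.0592 = (6)(+0.84) / 0.0592 = 85.1.

log K = 85.1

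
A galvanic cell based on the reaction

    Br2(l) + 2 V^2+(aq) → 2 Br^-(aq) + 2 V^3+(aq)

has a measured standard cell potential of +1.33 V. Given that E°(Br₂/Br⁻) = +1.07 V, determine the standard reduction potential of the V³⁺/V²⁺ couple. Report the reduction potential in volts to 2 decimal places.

In the reaction as written the Br₂/Br⁻ couple is reduced (cathode) and V³⁺/V²⁺ is oxidized (anode), so E°cell = E°(Br₂/Br⁻) − E°(V³⁺/V²⁺).
E°(V³⁺/V²⁺) = E°(cathode) − E°cell = +1.07 − (+1.33) = −0.26 V.

−0.26 V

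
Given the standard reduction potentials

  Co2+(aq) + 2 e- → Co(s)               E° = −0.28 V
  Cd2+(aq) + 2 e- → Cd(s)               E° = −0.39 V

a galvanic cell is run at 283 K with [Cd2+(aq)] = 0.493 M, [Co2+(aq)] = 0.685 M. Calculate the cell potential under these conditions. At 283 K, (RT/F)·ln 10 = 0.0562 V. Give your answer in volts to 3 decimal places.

+0.114 V

Co²⁺/Co is reduced (cathode, E° = −0.28 V) and Cd²⁺/Cd is oxidized (anode).
The standard potential is −0.28 − (−0.39) = +0.11 V and the balanced reaction transfers n = 2 electrons.
For the overall reaction Co2+(aq) + Cd(s) → Co(s) + Cd2+(aq), Q = [Cd2+(aq)] / [Co2+(aq)] = 0.72, giving log Q = −0.143.
By the Nernst equation, E = +0.11 − (0.0562/2)·(−0.143) = +0.114 V.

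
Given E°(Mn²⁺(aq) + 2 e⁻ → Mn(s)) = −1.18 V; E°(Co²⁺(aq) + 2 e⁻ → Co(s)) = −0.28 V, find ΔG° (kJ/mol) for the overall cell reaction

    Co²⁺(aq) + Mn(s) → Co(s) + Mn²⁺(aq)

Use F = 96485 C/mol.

−174 kJ/mol

In the reaction as written Co²⁺(aq) is reduced, so the Co²⁺/Co couple is the cathode and Mn²⁺/Mn is the anode.
E°cell = −0.28 − (−1.18) = +0.90 V; balancing electrons gives n = 2.
ΔG° = −nFE°cell = −(2)(96485)(+0.90) J/mol = −174 kJ/mol.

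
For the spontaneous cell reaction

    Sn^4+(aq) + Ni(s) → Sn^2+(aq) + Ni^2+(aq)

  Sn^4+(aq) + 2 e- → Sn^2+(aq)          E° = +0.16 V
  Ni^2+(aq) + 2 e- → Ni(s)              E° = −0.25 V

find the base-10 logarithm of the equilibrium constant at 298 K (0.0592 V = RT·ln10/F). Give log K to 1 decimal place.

The Sn⁴⁺/Sn²⁺ couple is reduced (cathode); E°cell = +0.16 − (−0.25) = +0.41 V with n = 2.
At equilibrium E = 0, so log K = nE°cell / 0.0592 = (2)(+0.41) / 0.0592 = 13.9.

log K = 13.9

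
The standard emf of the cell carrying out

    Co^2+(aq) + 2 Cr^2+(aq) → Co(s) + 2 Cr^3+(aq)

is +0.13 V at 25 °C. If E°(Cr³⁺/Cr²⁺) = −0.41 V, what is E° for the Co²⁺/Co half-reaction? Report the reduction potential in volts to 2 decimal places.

In the reaction as written the Co²⁺/Co couple is reduced (cathode) and Cr³⁺/Cr²⁺ is oxidized (anode), so E°cell = E°(Co²⁺/Co) − E°(Cr³⁺/Cr²⁺).
E°(Co²⁺/Co) = E°cell + E°(anode) = +0.13 + (−0.41) = −0.28 V.

−0.28 V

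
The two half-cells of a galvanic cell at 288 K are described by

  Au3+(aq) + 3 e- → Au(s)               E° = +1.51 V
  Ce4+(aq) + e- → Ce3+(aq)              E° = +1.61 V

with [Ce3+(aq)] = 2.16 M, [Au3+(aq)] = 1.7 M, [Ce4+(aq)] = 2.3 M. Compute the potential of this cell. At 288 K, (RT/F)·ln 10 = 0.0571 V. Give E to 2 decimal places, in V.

+0.10 V

Ce⁴⁺/Ce³⁺ is reduced (cathode, E° = +1.61 V) and Au³⁺/Au is oxidized (anode).
E°cell = E°cat − E°an = +1.61 − (+1.51) = +0.10 V; n = 3.
The balanced reaction is 3 Ce4+(aq) + Au(s) → 3 Ce3+(aq) + Au3+(aq), so Q = ([Ce3+(aq)]^3·[Au3+(aq)]) / [Ce4+(aq)]^3 = 1.41 and log Q = 0.149.
Applying E = E° − (RT ln10/nF)·log Q gives +0.10 − (0.0571/3)(0.149) = +0.10 V.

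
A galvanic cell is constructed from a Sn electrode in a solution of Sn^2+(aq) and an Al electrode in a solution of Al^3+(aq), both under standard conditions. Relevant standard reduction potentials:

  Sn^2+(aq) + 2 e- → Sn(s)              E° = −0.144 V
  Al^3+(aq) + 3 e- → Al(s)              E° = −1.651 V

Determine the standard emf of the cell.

+1.507 V

The Sn²⁺/Sn couple has the higher E°, so Sn ion is reduced (cathode) and Al is oxidized (anode).
E°cell = E°(cathode) − E°(anode) = −0.144 − (−1.651) = +1.507 V.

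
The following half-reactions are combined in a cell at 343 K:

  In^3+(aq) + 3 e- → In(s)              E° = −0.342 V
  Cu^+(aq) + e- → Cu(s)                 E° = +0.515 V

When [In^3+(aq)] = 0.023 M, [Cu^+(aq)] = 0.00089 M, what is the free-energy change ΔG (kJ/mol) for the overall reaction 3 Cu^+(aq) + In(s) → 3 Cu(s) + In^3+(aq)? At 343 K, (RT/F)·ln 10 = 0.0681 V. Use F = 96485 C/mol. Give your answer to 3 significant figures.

With Cu⁺/Cu reduced at the cathode, E°cell = +0.515 − (−0.342) = +0.857 V and n = 3.
The reaction quotient is [In^3+(aq)] / [Cu^+(aq)]^3 = 3.26×10^7; by Nernst, E = +0.857 − (0.0681/3)(7.514) = +0.6864 V.
Then ΔG = −nFE = −3 × 96485 × +0.6864 J/mol = −199 kJ/mol.

−199 kJ/mol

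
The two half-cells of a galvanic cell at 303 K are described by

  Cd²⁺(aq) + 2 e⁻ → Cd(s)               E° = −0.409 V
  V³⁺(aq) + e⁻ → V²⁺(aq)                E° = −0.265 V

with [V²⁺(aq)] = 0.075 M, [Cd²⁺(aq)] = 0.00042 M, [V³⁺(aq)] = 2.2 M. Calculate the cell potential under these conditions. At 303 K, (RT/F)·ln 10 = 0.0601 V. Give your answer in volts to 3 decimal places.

The V³⁺/V²⁺ couple has the more positive E°, so it is the cathode; Cd²⁺/Cd is the anode.
The standard potential is −0.265 − (−0.409) = +0.144 V and the balanced reaction transfers n = 2 electrons.
For the overall reaction 2 V³⁺(aq) + Cd(s) → 2 V²⁺(aq) + Cd²⁺(aq), Q = ([V²⁺(aq)]^2·[Cd²⁺(aq)]) / [V³⁺(aq)]^2 = 4.88×10^−7, giving log Q = −6.311.
E = E° − (0.0601/n)·log Q = +0.144 − (0.0601/2)(−6.311) = +0.334 V.

+0.334 V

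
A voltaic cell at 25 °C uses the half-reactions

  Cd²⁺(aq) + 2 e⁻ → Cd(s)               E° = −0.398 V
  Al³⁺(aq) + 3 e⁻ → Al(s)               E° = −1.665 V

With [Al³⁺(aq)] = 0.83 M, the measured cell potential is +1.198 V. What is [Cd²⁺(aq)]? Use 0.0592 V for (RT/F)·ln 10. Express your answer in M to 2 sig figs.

0.0041 M

The Cd²⁺/Cd couple has the larger reduction potential, so it is the cathode: E°cell = −0.398 − (−1.665) = +1.267 V and n = 6.
Since E = E° − (0.0592/n)·log Q, log Q = n(E° − E)/0.0592 = 6.993.
The balanced reaction is 3 Cd²⁺(aq) + 2 Al(s) → 3 Cd(s) + 2 Al³⁺(aq), so Q = [Al³⁺(aq)]^2 / [Cd²⁺(aq)]^3.
Solving for the unknown gives log [Cd²⁺(aq)] = −2.385, so [Cd²⁺(aq)] ≈ 0.0041 M.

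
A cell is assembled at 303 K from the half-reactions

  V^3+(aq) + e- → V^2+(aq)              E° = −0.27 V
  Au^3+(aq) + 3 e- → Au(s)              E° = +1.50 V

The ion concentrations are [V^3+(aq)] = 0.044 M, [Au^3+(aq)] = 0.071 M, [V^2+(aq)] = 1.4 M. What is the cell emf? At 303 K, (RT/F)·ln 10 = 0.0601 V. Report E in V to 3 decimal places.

+1.837 V

Since E°(Au³⁺/Au) > E°(V³⁺/V²⁺), Au³⁺/Au serves as the cathode.
The standard potential is +1.50 − (−0.27) = +1.77 V and the balanced reaction transfers n = 3 electrons.
Balancing gives Au^3+(aq) + 3 V^2+(aq) → Au(s) + 3 V^3+(aq); hence Q = [V^3+(aq)]^3 / ([Au^3+(aq)]·[V^2+(aq)]^3) = 0.000437 (log Q = −3.359).
E = E° − (0.0601/n)·log Q = +1.77 − (0.0601/3)(−3.359) = +1.837 V.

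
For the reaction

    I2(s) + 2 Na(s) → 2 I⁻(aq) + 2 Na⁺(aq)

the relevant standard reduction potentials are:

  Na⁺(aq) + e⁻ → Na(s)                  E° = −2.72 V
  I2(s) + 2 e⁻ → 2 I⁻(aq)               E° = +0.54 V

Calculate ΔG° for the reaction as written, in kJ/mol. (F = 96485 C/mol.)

In the reaction as written I2(s) is reduced, so the I₂/I⁻ couple is the cathode and Na⁺/Na is the anode.
E°cell = +0.54 − (−2.72) = +3.26 V; balancing electrons gives n = 2.
ΔG° = −nFE°cell = −(2)(96485)(+3.26) J/mol = −629 kJ/mol.

−629 kJ/mol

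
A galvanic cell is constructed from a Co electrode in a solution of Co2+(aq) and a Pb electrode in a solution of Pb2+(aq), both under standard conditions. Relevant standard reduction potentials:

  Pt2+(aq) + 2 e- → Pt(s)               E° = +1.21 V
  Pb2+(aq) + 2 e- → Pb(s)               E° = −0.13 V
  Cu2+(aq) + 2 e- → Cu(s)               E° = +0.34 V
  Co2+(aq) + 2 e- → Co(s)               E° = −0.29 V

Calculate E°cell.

The Pb²⁺/Pb couple has the higher E°, so Pb ion is reduced (cathode) and Co is oxidized (anode).
E°cell = E°(cathode) − E°(anode) = −0.13 − (−0.29) = +0.16 V.

+0.16 V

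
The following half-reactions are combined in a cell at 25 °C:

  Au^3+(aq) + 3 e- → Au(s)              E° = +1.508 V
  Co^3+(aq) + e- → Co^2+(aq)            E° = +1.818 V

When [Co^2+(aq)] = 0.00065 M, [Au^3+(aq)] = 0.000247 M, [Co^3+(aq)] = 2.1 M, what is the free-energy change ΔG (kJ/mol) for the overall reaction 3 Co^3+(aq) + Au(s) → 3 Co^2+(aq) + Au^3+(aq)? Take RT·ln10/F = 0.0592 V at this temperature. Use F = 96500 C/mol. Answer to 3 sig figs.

With Co³⁺/Co²⁺ reduced at the cathode, E°cell = +1.818 − (+1.508) = +0.310 V and n = 3.
Q = ([Co^2+(aq)]^3·[Au^3+(aq)]) / [Co^3+(aq)]^3 = 7.32×10^−15, so log Q = −14.135 and E = +0.310 − (0.0592/3)(−14.135) = +0.5889 V.
Finally ΔG = −nFE = −(3)(96500 C/mol)(+0.5889 V) = −170 kJ/mol.

−170 kJ/mol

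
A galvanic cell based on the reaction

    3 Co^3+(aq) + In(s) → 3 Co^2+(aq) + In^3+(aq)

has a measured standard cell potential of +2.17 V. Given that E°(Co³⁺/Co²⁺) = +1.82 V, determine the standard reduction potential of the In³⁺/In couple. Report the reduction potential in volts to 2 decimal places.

−0.35 V

In the reaction as written the Co³⁺/Co²⁺ couple is reduced (cathode) and In³⁺/In is oxidized (anode), so E°cell = E°(Co³⁺/Co²⁺) − E°(In³⁺/In).
E°(In³⁺/In) = E°(cathode) − E°cell = +1.82 − (+2.17) = −0.35 V.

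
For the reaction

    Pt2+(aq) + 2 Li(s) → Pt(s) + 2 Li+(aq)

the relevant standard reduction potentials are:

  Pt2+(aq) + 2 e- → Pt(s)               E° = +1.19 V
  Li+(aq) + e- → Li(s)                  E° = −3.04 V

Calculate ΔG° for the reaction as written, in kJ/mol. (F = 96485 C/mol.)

−816 kJ/mol

In the reaction as written Pt2+(aq) is reduced, so the Pt²⁺/Pt couple is the cathode and Li⁺/Li is the anode.
E°cell = +1.19 − (−3.04) = +4.23 V; balancing electrons gives n = 2.
ΔG° = −nFE°cell = −(2)(96485)(+4.23) J/mol = −816 kJ/mol.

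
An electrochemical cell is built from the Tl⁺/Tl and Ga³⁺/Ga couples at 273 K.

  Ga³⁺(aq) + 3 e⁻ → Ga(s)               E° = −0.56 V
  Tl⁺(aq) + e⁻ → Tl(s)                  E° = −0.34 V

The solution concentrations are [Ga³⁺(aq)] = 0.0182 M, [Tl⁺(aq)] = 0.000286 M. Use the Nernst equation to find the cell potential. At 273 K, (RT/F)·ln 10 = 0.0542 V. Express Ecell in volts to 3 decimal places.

+0.059 V

The Tl⁺/Tl couple has the more positive E°, so it is the cathode; Ga³⁺/Ga is the anode.
E°cell = −0.34 − (−0.56) = +0.22 V, with n = 3 electrons transferred.
For the overall reaction 3 Tl⁺(aq) + Ga(s) → 3 Tl(s) + Ga³⁺(aq), Q = [Ga³⁺(aq)] / [Tl⁺(aq)]^3 = 7.78×10^8, giving log Q = 8.891.
Applying E = E° − (RT ln10/nF)·log Q gives +0.22 − (0.0542/3)(8.891) = +0.059 V.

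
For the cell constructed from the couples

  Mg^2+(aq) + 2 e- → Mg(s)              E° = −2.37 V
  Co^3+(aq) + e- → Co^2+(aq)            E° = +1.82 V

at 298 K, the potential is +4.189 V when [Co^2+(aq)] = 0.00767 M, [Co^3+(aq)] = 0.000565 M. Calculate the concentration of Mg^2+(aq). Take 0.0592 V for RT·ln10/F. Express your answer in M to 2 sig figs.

The Co³⁺/Co²⁺ couple has the larger reduction potential, so it is the cathode: E°cell = +1.82 − (−2.37) = +4.19 V and n = 2.
From the Nernst equation, log Q = n(E° − E)/0.0592 = 2·(+4.19 − (+4.189))/0.0592 = 0.034.
Balancing electrons gives 2 Co^3+(aq) + Mg(s) → 2 Co^2+(aq) + Mg^2+(aq); thus Q = ([Co^2+(aq)]^2·[Mg^2+(aq)]) / [Co^3+(aq)]^2.
Solving for the unknown gives log [Mg^2+(aq)] = −2.231, so [Mg^2+(aq)] ≈ 0.0059 M.

0.0059 M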